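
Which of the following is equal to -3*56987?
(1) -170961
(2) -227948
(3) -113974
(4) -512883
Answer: 1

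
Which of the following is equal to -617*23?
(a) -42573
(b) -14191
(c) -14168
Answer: b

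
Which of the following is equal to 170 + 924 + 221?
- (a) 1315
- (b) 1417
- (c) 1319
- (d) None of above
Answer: a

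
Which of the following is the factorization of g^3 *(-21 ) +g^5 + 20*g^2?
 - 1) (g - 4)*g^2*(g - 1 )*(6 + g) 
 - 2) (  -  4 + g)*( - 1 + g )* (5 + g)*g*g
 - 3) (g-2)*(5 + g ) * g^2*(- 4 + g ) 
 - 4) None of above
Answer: 2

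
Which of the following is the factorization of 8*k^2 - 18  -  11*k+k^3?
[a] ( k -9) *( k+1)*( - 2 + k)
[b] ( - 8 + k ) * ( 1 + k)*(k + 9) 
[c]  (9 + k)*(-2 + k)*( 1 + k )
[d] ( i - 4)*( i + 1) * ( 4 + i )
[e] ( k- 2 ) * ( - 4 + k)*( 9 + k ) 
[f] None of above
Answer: c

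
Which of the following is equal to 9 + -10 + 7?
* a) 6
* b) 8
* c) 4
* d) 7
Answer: a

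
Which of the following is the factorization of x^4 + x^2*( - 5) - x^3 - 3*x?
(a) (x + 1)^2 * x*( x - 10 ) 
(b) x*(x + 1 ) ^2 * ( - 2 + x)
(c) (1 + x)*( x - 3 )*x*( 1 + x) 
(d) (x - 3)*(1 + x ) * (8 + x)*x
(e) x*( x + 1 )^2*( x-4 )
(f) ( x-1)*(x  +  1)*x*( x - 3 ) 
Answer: c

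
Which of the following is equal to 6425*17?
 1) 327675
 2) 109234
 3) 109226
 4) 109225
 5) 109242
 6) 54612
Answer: 4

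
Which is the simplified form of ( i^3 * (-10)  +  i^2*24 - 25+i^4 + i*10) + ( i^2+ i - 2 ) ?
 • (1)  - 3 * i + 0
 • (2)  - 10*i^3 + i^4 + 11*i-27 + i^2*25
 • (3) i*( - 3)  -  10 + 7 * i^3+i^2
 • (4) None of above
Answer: 2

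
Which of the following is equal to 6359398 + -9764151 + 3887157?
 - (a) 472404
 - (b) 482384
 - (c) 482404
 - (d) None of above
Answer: c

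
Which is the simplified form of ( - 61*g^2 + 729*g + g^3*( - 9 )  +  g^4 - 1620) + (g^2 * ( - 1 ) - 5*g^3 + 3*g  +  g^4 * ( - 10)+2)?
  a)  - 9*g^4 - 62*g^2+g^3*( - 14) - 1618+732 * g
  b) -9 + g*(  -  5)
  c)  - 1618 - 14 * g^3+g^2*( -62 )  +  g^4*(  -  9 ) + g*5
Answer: a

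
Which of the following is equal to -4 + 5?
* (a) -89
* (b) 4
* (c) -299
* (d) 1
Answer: d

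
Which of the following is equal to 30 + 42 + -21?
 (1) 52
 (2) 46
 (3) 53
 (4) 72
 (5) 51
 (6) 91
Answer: 5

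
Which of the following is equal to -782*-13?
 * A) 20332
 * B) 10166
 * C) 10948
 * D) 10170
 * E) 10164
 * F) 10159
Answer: B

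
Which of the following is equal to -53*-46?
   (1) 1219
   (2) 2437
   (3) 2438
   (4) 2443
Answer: 3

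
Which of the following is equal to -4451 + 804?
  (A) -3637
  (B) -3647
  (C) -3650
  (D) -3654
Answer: B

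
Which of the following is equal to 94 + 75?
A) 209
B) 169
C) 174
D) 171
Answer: B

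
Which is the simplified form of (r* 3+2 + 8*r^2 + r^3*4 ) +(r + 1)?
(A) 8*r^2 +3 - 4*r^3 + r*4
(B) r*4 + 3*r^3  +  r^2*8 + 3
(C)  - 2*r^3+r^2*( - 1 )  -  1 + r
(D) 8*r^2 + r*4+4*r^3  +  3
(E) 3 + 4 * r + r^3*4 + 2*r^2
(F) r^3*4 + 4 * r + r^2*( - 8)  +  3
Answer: D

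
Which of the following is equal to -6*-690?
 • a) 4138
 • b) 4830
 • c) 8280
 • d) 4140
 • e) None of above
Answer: d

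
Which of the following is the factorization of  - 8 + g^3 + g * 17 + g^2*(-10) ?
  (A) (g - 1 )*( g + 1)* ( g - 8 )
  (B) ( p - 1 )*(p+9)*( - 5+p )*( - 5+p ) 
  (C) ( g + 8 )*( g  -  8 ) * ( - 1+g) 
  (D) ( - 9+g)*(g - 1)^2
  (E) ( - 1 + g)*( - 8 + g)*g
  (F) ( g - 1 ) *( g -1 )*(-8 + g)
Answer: F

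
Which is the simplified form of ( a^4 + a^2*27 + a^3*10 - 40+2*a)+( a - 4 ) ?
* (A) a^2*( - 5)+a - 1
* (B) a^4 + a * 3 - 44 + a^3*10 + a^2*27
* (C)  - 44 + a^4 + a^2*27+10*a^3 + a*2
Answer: B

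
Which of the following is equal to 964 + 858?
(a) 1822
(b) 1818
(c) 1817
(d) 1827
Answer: a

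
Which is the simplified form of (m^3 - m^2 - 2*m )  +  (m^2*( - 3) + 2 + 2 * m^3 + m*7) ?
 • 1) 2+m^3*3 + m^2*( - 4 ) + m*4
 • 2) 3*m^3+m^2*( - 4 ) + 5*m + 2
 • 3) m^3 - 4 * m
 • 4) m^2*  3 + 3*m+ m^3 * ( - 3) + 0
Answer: 2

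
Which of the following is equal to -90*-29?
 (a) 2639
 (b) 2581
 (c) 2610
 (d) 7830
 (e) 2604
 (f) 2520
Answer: c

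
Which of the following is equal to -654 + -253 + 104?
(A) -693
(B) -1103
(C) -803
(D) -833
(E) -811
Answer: C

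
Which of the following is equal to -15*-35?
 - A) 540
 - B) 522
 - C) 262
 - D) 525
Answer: D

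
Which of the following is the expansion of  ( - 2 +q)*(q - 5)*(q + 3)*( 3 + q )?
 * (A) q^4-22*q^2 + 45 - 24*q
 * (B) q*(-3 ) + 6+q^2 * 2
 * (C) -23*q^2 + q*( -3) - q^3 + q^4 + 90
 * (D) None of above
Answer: C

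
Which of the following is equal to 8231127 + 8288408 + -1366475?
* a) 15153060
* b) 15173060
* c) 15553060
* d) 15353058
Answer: a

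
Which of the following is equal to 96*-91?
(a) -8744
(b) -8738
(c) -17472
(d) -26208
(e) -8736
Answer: e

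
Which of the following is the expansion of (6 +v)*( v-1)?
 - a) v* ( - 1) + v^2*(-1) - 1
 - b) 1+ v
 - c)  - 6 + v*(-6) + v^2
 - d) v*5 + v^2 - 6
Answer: d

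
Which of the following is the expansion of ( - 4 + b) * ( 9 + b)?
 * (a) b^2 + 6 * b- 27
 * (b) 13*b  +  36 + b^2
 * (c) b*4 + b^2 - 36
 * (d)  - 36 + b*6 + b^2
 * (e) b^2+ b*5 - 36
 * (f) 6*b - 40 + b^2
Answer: e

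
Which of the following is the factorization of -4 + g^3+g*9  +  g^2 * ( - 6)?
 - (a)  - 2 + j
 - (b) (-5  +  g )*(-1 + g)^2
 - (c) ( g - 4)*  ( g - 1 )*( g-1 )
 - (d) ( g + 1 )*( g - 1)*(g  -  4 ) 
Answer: c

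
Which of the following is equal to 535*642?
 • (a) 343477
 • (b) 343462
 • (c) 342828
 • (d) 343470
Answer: d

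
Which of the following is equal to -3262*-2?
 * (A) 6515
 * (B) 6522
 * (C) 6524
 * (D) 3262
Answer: C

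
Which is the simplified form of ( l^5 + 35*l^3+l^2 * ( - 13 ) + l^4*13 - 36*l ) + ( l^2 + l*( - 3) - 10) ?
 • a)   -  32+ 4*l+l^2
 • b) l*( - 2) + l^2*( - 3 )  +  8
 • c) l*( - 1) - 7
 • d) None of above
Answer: d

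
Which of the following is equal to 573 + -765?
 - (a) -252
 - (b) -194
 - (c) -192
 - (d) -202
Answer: c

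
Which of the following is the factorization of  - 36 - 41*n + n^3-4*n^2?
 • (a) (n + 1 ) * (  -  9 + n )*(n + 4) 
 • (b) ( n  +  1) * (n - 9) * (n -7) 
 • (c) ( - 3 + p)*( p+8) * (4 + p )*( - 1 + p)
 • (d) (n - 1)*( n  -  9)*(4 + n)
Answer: a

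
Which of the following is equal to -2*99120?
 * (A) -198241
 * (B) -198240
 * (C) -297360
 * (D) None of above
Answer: B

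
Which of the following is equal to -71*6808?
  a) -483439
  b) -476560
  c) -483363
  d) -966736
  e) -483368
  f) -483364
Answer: e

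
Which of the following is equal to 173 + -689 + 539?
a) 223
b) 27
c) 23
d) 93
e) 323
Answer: c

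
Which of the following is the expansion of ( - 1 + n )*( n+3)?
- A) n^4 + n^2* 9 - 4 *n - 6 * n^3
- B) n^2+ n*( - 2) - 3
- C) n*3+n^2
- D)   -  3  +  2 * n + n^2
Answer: D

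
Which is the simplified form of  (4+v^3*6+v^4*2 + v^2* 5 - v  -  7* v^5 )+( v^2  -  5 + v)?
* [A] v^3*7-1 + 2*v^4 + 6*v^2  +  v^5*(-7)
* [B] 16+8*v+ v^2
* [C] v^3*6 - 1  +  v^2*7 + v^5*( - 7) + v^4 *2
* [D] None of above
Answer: D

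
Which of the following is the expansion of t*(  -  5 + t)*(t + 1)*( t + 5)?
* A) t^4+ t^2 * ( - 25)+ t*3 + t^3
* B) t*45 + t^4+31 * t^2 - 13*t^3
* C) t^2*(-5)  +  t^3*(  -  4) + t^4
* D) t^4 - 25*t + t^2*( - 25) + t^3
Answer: D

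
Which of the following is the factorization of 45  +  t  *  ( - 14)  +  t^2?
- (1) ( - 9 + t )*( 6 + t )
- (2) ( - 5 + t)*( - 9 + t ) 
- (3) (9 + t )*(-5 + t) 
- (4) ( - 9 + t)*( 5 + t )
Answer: 2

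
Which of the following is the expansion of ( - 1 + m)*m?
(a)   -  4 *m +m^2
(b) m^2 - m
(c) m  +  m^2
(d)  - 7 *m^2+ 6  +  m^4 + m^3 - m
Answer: b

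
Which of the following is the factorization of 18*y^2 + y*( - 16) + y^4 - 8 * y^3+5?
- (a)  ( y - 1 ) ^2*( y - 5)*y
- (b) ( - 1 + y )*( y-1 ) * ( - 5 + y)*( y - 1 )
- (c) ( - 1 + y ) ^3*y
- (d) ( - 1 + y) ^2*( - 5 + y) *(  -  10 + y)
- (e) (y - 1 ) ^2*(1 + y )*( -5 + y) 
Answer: b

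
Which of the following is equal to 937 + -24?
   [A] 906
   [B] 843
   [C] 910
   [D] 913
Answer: D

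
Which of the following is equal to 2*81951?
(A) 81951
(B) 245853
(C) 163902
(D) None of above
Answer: C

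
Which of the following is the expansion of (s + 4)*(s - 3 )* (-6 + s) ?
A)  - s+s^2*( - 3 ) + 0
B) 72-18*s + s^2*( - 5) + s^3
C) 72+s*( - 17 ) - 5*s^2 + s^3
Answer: B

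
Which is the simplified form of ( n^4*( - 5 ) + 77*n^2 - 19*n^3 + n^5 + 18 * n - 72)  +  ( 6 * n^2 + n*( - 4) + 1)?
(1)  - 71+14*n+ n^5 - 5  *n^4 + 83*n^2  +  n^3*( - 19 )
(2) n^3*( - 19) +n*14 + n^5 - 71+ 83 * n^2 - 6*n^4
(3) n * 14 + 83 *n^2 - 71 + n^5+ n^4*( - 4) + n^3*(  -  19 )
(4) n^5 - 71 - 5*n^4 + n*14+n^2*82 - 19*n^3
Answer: 1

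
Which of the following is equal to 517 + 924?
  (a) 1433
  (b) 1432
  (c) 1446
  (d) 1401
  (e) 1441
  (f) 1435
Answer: e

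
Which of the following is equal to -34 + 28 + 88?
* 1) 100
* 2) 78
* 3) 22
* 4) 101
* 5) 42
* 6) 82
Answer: 6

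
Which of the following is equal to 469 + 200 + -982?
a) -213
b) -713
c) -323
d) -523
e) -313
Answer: e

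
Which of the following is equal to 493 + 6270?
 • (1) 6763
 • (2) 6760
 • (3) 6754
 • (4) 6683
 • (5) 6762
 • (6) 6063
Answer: 1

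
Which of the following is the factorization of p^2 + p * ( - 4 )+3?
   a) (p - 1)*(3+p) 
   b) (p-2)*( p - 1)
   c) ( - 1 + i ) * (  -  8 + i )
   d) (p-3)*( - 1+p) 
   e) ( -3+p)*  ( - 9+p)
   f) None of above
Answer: d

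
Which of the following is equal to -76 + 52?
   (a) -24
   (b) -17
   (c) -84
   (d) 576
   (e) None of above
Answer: a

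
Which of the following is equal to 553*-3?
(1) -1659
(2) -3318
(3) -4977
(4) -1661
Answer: 1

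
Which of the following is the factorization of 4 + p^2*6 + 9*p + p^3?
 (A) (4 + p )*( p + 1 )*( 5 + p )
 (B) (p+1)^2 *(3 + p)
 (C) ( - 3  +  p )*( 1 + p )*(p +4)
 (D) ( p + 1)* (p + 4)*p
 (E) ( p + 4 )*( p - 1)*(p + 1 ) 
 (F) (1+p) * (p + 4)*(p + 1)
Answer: F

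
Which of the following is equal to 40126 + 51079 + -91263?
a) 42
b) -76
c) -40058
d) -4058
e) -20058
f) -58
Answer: f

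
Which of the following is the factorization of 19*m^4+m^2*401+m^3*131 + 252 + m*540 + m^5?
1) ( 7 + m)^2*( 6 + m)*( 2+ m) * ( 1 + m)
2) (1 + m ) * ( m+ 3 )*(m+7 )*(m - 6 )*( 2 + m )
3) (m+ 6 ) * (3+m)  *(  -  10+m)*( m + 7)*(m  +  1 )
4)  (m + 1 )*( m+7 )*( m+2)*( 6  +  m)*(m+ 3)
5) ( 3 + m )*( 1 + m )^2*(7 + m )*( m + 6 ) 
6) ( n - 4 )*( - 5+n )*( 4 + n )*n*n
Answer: 4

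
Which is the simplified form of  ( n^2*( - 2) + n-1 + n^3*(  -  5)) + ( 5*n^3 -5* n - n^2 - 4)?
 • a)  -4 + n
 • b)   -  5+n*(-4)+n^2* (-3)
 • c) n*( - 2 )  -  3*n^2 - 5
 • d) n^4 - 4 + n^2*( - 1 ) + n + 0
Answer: b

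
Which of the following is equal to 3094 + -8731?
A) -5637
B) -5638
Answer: A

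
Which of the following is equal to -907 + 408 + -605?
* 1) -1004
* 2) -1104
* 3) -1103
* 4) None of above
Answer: 2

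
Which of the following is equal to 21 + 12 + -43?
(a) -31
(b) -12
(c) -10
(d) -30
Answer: c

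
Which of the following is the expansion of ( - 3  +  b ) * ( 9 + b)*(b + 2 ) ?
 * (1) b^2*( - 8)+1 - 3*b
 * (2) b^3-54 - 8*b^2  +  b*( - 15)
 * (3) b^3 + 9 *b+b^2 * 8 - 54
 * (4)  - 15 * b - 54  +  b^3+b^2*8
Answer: 4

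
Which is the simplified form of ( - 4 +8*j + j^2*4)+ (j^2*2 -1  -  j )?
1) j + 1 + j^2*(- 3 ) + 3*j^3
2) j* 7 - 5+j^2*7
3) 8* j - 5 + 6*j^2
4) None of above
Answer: 4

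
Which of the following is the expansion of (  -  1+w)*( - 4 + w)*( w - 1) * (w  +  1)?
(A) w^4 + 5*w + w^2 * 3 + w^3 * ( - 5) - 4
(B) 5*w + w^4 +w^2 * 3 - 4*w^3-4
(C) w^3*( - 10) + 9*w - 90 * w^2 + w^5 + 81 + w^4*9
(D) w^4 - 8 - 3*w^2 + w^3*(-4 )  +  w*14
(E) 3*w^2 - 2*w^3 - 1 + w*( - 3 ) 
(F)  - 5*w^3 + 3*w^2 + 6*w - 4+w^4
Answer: A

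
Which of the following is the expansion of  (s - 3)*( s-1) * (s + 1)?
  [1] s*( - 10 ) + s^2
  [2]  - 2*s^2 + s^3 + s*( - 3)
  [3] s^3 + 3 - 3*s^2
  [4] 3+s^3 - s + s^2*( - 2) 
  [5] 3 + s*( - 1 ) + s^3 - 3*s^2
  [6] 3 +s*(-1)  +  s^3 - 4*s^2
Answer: 5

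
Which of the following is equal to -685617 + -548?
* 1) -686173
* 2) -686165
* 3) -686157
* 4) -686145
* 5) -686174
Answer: 2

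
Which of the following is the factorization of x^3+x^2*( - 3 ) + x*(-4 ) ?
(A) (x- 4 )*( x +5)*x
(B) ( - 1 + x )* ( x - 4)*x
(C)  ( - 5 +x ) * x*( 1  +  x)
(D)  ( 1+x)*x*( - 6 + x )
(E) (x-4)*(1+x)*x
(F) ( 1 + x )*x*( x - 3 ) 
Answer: E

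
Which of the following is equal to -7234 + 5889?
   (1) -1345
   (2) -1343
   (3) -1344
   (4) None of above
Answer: 1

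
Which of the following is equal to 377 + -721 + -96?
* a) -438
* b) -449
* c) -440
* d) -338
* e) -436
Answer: c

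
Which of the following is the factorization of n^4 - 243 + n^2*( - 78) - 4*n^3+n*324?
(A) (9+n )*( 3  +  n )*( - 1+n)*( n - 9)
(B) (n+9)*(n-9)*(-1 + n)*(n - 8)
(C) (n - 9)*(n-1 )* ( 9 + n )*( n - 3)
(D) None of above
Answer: C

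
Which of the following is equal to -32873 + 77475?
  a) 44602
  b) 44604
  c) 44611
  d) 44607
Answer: a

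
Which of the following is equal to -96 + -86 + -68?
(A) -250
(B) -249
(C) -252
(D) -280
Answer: A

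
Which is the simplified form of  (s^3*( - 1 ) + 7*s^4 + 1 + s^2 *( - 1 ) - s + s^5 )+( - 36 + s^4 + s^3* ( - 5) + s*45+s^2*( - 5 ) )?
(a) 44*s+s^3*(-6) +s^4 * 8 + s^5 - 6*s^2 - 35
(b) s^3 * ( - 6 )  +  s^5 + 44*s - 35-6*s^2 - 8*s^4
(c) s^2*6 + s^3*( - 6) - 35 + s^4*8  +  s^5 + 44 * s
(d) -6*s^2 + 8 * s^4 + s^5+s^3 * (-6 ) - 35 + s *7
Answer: a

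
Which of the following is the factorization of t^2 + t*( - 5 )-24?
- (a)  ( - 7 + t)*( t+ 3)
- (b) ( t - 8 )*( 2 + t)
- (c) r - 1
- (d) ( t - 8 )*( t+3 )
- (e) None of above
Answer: d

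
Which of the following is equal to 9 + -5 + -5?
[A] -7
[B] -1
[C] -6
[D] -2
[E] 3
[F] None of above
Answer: B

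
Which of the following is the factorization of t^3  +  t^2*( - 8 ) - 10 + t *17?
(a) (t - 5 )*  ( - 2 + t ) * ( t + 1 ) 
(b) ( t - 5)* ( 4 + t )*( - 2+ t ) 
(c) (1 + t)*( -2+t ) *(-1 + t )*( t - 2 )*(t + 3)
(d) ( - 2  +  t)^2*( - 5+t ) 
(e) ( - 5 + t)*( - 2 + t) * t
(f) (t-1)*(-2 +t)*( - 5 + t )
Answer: f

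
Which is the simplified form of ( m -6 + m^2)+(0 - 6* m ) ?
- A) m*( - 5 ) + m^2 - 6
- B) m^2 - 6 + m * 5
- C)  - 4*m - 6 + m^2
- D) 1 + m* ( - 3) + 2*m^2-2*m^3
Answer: A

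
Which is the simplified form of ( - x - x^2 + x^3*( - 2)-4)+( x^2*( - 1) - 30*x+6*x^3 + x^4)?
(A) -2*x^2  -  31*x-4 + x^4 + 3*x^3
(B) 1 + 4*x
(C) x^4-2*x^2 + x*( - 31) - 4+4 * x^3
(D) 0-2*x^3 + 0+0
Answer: C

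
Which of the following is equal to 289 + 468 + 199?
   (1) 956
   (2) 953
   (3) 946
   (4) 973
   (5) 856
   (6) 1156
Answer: 1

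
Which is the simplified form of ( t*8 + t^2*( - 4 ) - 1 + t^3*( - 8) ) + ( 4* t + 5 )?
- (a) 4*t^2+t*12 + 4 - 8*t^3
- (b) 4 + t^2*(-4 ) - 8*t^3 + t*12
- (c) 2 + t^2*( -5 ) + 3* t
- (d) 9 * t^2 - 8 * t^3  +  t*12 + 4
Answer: b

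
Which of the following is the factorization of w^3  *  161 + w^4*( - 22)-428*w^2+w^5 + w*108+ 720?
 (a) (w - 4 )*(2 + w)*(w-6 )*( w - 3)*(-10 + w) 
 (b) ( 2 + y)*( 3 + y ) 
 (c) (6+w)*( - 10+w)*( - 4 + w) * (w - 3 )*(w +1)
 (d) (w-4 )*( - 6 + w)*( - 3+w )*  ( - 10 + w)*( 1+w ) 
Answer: d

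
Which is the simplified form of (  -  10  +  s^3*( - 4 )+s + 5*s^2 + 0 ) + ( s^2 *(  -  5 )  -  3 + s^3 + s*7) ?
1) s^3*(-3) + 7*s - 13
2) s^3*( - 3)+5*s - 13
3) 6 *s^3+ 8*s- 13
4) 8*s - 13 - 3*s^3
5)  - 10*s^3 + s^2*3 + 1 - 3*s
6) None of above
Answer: 4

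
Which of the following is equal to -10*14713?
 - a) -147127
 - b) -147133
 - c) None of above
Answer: c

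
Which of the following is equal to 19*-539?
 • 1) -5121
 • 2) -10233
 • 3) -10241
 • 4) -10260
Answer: 3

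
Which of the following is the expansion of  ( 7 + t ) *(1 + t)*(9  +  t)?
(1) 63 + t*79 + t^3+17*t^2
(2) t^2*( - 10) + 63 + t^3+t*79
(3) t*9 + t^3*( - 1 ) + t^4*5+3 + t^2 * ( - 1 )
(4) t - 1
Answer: 1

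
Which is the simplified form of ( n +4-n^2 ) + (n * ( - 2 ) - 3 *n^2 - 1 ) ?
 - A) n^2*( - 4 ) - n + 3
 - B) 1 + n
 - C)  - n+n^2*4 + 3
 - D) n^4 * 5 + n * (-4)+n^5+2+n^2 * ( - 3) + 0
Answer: A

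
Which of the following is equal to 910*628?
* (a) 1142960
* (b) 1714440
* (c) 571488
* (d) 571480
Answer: d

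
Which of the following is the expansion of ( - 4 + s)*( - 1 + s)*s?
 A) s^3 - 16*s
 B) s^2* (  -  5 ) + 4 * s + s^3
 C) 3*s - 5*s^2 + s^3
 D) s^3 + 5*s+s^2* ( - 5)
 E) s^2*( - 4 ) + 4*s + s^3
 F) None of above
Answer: B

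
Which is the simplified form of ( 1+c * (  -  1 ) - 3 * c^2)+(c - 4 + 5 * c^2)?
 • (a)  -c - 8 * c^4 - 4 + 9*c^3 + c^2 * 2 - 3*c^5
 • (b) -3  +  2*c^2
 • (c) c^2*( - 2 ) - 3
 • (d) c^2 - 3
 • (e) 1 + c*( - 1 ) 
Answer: b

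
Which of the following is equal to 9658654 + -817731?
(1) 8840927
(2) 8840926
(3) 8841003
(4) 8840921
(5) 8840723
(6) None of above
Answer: 6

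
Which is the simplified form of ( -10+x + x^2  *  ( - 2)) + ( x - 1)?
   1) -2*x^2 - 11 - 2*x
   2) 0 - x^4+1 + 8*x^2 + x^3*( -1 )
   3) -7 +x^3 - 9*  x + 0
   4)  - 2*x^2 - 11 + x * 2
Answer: 4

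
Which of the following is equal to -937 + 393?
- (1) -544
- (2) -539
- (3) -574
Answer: 1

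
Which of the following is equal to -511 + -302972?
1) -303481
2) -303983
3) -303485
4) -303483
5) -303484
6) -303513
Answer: 4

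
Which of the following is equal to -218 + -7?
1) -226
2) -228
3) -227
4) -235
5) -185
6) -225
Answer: 6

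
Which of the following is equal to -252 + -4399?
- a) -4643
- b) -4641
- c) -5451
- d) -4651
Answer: d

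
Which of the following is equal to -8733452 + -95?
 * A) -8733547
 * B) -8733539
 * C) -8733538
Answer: A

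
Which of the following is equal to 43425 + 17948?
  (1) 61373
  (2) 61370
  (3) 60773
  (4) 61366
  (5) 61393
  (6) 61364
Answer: 1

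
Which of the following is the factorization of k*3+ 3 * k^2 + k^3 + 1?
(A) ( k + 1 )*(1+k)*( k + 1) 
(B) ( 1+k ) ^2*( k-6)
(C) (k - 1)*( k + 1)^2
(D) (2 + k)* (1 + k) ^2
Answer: A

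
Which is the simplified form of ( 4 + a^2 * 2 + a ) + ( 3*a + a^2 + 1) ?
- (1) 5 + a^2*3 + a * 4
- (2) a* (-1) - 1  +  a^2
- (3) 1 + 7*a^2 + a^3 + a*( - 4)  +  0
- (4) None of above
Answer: 1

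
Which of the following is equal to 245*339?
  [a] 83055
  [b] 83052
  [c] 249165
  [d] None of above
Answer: a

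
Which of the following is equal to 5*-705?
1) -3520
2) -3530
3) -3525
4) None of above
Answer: 3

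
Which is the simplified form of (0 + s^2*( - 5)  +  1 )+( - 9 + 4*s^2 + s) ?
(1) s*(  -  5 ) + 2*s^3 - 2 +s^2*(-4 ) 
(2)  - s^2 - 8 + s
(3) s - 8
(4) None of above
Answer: 2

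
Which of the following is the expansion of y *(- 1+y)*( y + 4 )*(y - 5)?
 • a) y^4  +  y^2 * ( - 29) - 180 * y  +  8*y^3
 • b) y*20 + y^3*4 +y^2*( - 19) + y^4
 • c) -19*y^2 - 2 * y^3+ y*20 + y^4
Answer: c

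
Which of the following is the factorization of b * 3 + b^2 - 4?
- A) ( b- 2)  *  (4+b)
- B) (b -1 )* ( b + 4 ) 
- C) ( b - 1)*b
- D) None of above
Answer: B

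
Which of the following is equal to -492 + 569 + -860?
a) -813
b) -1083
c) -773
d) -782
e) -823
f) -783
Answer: f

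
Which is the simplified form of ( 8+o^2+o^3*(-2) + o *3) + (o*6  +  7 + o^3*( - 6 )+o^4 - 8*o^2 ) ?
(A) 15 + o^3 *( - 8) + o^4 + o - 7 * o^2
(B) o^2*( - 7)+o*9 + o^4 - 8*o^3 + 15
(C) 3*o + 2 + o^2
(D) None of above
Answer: B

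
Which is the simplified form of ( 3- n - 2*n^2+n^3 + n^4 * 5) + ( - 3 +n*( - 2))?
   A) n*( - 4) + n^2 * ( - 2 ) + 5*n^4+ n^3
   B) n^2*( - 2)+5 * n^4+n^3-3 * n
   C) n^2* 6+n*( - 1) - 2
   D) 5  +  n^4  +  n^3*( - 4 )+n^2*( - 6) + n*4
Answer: B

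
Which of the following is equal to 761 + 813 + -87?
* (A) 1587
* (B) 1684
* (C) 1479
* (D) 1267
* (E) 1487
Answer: E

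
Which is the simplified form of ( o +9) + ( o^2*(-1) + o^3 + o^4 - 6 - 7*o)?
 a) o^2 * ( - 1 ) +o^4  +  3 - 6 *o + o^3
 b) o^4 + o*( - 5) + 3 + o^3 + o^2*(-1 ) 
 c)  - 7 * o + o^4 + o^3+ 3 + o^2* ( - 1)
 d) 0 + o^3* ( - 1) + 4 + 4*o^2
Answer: a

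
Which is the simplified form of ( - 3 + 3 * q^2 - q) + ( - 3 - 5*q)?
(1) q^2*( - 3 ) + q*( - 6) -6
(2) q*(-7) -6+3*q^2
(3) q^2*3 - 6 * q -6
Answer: 3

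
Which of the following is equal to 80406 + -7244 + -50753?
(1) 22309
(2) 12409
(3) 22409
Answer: 3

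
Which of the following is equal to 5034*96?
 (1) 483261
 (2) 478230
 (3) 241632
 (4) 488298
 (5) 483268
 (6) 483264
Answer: 6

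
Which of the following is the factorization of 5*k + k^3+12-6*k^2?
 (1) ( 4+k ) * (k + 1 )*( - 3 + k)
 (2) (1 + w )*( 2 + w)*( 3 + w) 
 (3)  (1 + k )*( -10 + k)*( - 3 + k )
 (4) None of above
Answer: 4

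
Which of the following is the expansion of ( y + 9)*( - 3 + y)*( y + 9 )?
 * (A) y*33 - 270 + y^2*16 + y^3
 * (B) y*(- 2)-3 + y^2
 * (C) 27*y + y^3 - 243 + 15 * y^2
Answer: C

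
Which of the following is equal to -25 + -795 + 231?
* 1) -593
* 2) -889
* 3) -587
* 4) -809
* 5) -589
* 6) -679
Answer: 5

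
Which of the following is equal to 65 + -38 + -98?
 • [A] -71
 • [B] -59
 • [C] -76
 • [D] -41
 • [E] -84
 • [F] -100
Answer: A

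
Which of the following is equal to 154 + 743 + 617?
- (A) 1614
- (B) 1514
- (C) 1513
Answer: B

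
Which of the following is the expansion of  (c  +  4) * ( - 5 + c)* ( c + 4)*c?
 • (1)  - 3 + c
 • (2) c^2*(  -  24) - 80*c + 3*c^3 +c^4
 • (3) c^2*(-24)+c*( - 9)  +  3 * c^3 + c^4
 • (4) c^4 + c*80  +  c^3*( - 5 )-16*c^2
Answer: 2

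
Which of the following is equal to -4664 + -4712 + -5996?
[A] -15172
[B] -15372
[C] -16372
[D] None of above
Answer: B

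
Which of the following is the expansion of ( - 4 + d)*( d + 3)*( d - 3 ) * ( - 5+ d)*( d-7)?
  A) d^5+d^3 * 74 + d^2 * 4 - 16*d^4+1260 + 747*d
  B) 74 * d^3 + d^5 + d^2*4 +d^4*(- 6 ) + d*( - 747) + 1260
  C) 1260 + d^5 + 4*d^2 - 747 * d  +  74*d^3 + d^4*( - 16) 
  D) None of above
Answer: C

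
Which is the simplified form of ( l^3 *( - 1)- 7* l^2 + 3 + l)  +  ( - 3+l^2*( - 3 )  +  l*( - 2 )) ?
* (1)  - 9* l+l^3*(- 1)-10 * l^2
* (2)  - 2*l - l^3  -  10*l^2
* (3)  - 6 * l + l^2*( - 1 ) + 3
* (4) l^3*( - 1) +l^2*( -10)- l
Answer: 4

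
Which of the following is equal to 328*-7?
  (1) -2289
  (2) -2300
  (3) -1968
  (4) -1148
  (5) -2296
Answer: 5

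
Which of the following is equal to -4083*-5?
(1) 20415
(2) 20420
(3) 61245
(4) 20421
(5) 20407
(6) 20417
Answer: 1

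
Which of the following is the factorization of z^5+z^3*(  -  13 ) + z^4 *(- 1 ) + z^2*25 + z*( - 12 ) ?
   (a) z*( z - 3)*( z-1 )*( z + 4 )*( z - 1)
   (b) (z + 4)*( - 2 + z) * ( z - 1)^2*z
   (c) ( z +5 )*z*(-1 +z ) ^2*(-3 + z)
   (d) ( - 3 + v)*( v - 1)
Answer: a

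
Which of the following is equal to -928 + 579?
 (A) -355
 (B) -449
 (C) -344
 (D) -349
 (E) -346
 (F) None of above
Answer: D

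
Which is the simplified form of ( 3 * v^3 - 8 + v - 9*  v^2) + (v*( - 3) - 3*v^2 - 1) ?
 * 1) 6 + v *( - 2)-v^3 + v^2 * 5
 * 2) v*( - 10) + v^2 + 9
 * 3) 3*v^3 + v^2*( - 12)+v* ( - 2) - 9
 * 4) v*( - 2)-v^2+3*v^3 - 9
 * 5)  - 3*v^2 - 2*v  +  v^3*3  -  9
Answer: 3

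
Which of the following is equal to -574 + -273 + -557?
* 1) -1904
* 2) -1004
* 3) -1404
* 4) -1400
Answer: 3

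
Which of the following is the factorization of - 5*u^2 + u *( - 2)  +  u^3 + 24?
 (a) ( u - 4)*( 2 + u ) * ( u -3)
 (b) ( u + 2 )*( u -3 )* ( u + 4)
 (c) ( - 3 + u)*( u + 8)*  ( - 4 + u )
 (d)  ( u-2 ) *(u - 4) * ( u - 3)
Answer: a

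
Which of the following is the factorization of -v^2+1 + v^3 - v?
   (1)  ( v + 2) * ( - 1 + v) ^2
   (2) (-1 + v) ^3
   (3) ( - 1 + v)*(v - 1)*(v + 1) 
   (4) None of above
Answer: 3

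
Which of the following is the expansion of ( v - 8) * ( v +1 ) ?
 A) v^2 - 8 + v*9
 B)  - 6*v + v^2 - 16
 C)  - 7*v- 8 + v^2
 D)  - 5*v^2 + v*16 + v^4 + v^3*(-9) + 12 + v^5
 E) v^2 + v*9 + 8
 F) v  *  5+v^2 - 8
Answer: C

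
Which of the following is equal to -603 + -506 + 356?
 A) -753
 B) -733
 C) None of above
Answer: A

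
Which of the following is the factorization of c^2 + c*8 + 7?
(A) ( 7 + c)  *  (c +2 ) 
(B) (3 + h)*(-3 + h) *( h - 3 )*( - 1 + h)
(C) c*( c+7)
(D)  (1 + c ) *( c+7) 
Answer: D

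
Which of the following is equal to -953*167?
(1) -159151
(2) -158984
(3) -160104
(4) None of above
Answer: 1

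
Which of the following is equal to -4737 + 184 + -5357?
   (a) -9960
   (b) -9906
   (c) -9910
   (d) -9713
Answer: c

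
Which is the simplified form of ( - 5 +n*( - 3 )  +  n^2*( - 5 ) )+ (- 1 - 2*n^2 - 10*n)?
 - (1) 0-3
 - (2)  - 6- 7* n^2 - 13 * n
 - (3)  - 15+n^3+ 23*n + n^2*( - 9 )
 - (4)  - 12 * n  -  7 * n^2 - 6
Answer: 2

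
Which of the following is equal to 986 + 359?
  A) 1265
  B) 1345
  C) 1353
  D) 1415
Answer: B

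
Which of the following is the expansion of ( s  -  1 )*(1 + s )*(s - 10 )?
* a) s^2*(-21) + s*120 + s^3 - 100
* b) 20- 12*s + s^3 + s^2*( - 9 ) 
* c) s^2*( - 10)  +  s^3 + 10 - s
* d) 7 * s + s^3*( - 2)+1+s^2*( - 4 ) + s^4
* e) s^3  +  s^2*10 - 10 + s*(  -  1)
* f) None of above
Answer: c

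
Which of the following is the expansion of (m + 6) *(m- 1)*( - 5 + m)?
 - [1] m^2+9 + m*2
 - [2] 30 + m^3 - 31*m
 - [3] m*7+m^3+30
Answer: 2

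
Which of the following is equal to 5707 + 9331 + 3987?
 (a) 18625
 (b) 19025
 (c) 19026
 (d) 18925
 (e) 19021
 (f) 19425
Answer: b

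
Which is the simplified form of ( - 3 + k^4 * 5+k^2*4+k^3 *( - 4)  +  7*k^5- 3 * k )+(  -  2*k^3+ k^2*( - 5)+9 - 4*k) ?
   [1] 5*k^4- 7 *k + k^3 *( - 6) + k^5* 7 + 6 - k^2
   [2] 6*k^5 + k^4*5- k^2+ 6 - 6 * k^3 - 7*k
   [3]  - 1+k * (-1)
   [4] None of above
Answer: 1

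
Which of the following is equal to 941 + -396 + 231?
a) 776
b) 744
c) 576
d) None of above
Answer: a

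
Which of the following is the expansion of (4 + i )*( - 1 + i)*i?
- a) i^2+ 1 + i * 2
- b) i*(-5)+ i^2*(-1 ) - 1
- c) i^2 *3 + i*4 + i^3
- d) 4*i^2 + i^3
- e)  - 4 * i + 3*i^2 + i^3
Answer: e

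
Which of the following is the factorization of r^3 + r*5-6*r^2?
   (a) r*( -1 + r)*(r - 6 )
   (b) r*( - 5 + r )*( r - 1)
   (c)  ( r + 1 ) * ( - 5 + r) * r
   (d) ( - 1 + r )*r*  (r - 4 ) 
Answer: b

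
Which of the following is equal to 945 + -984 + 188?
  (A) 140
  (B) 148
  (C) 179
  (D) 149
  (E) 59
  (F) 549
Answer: D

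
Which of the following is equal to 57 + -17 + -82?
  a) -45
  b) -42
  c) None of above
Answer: b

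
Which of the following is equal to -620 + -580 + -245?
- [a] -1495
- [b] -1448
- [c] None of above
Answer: c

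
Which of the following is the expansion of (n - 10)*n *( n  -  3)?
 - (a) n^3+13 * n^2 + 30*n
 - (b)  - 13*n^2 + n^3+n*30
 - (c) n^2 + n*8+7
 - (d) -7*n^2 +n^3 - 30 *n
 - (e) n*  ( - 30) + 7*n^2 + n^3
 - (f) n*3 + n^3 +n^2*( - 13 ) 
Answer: b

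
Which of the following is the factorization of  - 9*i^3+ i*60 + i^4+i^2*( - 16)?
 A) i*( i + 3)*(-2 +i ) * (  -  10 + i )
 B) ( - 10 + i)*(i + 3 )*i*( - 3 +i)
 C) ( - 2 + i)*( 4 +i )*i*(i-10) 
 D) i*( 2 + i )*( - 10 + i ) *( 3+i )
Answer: A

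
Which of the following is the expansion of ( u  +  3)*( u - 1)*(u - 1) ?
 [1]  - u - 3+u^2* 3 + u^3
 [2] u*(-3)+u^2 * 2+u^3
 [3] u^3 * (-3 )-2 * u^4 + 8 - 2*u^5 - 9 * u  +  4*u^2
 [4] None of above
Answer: 4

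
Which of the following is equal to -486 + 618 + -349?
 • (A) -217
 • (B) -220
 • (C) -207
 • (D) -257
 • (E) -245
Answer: A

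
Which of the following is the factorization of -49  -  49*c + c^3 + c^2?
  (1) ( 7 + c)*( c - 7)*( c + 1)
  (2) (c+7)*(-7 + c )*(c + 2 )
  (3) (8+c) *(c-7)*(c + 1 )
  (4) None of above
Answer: 1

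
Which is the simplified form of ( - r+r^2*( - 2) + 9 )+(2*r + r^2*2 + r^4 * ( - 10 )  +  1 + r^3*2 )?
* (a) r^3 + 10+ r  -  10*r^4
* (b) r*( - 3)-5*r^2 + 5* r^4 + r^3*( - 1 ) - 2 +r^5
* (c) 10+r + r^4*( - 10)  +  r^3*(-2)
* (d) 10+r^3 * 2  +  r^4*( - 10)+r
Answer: d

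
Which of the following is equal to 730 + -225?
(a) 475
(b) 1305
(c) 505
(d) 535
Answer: c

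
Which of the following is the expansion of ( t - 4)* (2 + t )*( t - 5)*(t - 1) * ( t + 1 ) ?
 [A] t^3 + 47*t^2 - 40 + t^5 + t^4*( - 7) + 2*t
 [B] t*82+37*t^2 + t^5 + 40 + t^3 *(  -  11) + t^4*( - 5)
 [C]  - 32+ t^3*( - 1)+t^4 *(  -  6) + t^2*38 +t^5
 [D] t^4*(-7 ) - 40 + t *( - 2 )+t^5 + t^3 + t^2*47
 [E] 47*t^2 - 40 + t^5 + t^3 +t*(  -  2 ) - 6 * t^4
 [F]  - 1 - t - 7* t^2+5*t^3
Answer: D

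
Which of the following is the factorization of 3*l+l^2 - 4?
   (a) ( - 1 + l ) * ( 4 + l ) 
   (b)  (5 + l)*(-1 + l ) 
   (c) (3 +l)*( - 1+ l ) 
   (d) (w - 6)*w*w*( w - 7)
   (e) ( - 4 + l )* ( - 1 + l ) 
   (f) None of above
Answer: a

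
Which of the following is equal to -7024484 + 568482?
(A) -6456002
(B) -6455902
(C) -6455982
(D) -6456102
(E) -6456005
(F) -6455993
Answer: A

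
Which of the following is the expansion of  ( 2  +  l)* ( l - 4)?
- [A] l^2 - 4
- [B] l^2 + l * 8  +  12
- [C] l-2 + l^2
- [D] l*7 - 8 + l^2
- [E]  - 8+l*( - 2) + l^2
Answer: E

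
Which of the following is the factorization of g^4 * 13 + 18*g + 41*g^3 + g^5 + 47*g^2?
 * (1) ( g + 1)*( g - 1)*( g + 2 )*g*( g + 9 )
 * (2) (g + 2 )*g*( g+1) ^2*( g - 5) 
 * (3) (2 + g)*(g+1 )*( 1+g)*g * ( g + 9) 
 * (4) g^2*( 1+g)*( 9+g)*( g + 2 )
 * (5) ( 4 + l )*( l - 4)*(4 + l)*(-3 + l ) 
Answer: 3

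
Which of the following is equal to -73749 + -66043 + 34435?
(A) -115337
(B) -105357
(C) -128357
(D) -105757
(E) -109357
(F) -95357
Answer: B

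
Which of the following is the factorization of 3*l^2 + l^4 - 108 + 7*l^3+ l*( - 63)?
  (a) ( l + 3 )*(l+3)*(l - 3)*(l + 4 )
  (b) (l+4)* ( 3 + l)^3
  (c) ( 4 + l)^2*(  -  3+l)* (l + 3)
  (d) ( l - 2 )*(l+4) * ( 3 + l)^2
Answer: a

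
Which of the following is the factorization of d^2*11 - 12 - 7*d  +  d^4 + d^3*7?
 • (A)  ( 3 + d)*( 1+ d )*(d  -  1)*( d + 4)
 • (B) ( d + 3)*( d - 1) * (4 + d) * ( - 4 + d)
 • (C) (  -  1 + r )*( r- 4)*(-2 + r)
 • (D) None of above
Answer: A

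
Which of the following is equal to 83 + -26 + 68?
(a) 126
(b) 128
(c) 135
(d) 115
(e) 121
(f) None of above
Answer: f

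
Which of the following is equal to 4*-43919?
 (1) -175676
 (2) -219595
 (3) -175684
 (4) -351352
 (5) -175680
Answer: 1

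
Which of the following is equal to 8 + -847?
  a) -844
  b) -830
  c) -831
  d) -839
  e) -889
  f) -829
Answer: d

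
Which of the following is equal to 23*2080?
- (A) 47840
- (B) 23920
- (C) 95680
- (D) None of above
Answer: A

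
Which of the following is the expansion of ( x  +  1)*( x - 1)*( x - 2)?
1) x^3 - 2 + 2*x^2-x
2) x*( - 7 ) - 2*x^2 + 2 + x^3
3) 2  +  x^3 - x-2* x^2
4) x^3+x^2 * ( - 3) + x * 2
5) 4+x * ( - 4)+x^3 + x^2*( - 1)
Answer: 3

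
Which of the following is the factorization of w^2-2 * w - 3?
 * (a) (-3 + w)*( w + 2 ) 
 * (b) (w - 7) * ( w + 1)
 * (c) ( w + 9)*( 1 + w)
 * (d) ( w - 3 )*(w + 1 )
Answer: d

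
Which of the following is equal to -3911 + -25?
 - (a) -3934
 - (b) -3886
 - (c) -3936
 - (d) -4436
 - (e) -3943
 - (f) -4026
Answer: c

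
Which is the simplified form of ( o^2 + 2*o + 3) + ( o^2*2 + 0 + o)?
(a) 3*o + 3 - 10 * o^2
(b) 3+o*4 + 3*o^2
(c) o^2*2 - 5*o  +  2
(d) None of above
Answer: d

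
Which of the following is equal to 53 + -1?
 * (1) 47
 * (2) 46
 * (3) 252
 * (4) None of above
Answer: 4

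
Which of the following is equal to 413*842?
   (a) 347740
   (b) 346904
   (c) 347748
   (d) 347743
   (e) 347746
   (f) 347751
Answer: e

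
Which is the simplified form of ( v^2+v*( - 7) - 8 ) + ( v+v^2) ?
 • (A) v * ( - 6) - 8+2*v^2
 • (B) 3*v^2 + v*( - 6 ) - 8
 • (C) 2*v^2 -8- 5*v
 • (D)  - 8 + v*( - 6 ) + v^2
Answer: A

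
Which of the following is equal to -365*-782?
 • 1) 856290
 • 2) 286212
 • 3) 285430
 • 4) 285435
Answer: 3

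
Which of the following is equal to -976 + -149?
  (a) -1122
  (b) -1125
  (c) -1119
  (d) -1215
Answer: b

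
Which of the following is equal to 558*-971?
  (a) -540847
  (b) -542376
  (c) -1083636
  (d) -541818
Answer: d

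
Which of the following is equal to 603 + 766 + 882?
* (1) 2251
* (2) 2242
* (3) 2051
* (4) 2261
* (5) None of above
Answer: 1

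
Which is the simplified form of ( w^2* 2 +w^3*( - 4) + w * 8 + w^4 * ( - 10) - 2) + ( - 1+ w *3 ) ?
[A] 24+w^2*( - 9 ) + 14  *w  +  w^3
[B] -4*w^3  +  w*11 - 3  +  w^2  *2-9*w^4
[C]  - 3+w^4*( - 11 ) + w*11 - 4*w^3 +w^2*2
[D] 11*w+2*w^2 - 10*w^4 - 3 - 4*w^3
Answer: D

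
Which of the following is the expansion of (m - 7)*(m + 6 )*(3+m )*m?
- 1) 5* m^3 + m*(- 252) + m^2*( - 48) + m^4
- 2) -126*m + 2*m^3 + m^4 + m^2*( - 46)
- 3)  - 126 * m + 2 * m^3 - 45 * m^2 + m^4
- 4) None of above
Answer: 3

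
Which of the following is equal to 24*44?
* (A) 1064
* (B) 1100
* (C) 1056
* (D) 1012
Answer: C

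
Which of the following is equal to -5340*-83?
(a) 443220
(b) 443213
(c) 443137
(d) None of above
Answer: a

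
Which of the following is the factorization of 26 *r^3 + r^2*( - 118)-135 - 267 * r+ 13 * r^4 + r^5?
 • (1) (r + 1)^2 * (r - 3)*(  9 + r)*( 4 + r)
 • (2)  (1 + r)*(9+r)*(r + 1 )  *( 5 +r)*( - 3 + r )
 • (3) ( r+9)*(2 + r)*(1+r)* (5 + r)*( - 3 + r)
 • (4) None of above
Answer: 2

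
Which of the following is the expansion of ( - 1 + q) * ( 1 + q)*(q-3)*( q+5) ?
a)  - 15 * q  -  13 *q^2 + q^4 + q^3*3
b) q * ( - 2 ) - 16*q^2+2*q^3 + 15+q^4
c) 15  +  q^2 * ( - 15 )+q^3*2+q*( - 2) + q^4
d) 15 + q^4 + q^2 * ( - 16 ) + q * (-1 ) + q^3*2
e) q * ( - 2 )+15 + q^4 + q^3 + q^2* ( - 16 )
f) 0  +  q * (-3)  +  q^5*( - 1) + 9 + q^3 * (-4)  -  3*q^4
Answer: b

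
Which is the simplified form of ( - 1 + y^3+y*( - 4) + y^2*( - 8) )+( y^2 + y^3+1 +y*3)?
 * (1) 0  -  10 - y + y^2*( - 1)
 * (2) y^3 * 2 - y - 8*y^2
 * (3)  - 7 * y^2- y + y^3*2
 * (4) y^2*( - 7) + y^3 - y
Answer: 3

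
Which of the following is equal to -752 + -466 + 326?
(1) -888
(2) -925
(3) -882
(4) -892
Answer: 4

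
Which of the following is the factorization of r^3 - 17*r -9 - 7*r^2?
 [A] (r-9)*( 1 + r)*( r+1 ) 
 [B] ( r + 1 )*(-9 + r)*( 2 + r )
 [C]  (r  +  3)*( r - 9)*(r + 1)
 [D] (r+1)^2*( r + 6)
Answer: A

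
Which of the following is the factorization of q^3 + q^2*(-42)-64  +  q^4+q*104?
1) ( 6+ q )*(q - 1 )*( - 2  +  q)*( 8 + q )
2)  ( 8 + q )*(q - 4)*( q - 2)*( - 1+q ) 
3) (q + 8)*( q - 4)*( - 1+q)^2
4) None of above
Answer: 2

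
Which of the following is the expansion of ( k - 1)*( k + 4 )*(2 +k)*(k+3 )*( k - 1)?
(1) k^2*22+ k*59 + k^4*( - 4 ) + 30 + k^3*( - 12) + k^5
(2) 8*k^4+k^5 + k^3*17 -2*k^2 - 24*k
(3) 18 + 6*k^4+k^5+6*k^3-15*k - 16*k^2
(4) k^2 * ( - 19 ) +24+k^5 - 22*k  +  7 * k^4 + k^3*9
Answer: 4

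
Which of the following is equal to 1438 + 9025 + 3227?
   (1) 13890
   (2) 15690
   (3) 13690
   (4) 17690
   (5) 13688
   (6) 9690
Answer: 3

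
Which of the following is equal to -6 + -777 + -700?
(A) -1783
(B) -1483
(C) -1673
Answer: B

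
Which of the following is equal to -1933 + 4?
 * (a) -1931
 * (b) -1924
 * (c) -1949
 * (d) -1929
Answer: d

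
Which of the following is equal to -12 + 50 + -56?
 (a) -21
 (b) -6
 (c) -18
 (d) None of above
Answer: c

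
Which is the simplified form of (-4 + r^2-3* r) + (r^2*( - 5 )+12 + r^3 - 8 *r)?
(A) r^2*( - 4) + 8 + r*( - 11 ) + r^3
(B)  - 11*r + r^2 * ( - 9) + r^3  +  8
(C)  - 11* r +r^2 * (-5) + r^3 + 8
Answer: A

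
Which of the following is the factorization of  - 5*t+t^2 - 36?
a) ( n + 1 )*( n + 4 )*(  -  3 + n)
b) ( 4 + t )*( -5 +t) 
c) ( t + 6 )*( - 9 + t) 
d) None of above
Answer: d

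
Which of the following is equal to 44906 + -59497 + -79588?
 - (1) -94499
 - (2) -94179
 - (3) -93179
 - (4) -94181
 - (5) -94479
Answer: 2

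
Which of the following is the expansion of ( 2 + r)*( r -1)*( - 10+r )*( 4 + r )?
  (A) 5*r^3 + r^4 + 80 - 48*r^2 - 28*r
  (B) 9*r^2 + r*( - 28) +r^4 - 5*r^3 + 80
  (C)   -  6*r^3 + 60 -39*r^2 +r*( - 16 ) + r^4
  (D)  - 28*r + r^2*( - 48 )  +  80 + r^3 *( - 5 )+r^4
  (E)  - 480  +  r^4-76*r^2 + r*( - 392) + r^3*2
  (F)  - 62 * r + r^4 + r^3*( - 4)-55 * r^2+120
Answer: D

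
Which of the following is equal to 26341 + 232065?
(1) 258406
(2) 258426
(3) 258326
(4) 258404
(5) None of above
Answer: 1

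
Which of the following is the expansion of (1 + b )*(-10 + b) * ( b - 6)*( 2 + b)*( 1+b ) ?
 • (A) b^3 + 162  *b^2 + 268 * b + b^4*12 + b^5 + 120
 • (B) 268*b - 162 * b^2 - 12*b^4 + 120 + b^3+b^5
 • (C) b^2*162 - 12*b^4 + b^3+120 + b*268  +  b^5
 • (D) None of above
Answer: C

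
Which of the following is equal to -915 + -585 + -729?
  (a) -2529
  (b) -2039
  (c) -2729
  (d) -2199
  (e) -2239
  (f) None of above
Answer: f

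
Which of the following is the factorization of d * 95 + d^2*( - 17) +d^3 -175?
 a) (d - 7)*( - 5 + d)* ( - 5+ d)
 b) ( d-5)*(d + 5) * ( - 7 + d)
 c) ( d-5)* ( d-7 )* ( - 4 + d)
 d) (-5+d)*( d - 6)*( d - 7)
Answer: a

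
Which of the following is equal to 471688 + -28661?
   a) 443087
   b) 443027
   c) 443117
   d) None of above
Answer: b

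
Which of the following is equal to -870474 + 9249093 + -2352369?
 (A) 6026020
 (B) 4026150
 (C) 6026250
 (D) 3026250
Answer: C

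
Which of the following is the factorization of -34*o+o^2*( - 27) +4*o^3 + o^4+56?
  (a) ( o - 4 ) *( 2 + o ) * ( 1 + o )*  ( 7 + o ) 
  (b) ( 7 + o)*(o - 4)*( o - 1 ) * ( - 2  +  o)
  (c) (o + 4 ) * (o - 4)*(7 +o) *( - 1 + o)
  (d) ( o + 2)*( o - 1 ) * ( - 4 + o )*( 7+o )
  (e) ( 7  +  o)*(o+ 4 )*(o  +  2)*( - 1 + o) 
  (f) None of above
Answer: d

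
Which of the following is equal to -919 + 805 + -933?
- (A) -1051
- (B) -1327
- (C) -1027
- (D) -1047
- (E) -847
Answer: D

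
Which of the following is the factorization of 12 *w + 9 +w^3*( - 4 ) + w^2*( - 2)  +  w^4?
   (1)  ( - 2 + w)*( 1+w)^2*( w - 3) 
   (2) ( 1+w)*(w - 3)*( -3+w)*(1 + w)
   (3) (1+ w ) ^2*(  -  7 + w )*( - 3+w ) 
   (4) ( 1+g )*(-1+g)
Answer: 2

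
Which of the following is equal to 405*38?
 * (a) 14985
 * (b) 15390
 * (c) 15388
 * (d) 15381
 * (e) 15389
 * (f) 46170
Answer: b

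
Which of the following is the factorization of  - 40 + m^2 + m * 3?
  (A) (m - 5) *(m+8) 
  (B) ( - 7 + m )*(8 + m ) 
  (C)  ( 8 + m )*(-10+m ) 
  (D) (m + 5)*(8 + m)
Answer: A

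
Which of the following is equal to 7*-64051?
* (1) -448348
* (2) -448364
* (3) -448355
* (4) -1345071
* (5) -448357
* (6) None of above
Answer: 5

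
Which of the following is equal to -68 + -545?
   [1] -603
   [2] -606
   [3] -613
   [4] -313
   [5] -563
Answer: 3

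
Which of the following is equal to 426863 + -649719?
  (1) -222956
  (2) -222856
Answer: 2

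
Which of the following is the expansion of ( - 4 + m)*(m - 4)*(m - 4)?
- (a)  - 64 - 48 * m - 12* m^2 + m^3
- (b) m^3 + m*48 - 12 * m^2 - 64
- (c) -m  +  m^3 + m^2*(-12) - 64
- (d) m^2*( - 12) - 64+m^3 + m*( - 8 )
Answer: b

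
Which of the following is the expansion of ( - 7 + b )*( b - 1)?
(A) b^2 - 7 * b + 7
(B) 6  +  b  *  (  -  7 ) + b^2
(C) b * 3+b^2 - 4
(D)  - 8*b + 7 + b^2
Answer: D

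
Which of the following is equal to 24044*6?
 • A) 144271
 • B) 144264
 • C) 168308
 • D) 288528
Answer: B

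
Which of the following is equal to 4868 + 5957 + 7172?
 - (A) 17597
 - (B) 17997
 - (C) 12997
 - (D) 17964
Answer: B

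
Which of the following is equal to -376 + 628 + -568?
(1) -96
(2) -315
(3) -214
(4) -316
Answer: 4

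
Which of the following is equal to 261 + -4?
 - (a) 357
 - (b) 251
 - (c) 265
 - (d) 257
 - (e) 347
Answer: d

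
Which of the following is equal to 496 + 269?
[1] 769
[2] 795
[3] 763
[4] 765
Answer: 4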